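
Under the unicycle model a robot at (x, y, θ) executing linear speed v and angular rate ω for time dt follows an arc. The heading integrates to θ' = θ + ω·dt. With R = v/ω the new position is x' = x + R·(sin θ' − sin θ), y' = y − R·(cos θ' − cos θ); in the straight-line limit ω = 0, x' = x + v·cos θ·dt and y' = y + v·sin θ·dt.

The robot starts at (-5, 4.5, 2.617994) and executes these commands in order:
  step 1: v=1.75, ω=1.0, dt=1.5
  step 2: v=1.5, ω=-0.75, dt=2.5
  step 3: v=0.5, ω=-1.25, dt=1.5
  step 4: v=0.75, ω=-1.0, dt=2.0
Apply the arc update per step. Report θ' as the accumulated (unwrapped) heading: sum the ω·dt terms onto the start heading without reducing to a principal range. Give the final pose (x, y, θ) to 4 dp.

(-9.3592, 3.7157, -1.6320)

step 1: θ'=4.1180 (R=1.7500) → pose (-7.3249, 3.9645, 4.1180)
step 2: θ'=2.2430 (R=-2.0000) → pose (-10.5467, 3.8391, 2.2430)
step 3: θ'=0.3680 (R=-0.4000) → pose (-10.3777, 4.4614, 0.3680)
step 4: θ'=-1.6320 (R=-0.7500) → pose (-9.3592, 3.7157, -1.6320)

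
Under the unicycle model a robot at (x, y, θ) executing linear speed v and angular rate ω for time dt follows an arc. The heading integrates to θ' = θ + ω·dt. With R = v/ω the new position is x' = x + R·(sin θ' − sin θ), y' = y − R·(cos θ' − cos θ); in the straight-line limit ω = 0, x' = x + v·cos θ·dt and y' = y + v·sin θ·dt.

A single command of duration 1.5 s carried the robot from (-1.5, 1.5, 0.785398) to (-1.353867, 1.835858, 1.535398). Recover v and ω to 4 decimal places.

v = 0.2500, ω = 0.5000

Δθ = 1.535398 − 0.785398 = 0.750000
ω = Δθ/dt = 0.750000/1.5 = 0.5000
R = −Δy/(cos θ' − cos θ) = 0.5000
v = R·ω = 0.5000·0.5000 = 0.2500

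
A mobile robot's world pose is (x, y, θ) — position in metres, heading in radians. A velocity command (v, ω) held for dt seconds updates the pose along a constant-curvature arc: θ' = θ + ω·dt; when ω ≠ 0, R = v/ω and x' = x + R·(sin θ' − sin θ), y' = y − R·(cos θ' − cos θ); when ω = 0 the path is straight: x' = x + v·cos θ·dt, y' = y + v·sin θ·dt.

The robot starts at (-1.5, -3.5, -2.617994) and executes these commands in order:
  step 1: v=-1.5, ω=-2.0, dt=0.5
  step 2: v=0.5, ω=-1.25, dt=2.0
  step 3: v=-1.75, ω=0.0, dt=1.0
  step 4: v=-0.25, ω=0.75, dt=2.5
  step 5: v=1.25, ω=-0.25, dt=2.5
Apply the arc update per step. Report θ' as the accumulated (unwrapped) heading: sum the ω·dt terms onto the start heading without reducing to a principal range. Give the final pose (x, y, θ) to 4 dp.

step 1: θ'=-3.6180 (R=0.7500) → pose (-0.7811, -3.4830, -3.6180)
step 2: θ'=-6.1180 (R=-0.4000) → pose (-0.6634, -2.7330, -6.1180)
step 3: θ'=-6.1180 (straight) → pose (-2.3896, -3.0208, -6.1180)
step 4: θ'=-4.2430 (R=-0.3333) → pose (-2.6320, -3.5004, -4.2430)
step 5: θ'=-4.8680 (R=-5.0000) → pose (-3.1124, -0.4637, -4.8680)

(-3.1124, -0.4637, -4.8680)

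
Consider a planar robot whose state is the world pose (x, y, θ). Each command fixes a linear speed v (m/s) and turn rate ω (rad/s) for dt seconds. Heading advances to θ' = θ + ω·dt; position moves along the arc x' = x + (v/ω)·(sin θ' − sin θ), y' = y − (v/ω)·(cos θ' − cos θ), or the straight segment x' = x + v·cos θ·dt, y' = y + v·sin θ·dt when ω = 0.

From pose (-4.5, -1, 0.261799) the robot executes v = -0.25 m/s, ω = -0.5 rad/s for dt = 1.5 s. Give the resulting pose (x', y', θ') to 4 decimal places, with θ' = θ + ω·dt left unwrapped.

(-4.8639, -0.9586, -0.4882)

θ' = 0.2618 + -0.5·1.5 = -0.4882
R = v/ω = -0.25/-0.5 = 0.5000
x' = -4.5 + 0.5000·(sin -0.4882 − sin 0.2618) = -4.8639
y' = -1 − 0.5000·(cos -0.4882 − cos 0.2618) = -0.9586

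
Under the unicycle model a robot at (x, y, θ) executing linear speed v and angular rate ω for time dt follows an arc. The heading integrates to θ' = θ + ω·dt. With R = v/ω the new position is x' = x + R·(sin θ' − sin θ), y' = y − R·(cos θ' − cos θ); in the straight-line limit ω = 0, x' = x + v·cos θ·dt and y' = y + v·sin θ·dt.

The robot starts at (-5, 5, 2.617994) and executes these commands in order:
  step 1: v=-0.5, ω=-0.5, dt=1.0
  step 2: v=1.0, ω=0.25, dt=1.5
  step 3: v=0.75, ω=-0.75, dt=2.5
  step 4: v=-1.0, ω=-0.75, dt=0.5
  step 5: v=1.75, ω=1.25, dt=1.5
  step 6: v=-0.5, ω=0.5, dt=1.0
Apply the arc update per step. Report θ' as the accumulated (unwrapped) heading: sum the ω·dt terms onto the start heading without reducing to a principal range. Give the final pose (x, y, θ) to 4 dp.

(-4.8600, 8.9069, 2.6180)

step 1: θ'=2.1180 (R=1.0000) → pose (-4.6460, 4.6543, 2.1180)
step 2: θ'=2.4930 (R=4.0000) → pose (-5.6457, 5.7608, 2.4930)
step 3: θ'=0.6180 (R=-1.0000) → pose (-5.6210, 7.3728, 0.6180)
step 4: θ'=0.2430 (R=1.3333) → pose (-6.0727, 7.1653, 0.2430)
step 5: θ'=2.1180 (R=1.4000) → pose (-5.2140, 9.2526, 2.1180)
step 6: θ'=2.6180 (R=-1.0000) → pose (-4.8600, 8.9069, 2.6180)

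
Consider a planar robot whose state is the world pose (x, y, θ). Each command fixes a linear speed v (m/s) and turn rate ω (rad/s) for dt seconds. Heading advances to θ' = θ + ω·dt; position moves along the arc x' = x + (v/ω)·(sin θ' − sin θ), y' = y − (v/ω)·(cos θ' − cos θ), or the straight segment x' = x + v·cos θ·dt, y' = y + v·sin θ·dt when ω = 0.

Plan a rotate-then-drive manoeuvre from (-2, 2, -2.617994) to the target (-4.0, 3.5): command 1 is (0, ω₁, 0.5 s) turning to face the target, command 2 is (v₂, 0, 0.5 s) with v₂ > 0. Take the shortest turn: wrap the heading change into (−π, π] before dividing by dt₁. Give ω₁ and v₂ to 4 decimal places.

ω₁ = -2.3342, v₂ = 5.0000

heading to target = atan2(3.5−2, -4−-2) = 2.4981
Δθ = wrap(2.4981 − -2.6180) = -1.1671; ω₁ = Δθ/dt₁ = -2.3342
distance = √((-4−-2)² + (3.5−2)²) = 2.5000; v₂ = distance/dt₂ = 5.0000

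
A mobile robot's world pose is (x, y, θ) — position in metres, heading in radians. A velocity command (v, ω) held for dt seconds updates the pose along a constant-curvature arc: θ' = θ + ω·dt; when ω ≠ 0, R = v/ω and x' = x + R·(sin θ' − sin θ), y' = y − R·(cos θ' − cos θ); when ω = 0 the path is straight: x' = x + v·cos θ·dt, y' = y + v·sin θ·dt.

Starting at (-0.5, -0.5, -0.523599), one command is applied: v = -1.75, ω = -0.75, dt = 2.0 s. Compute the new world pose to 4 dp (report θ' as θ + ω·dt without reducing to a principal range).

(-1.4315, 2.5415, -2.0236)

θ' = -0.5236 + -0.75·2.0 = -2.0236
R = v/ω = -1.75/-0.75 = 2.3333
x' = -0.5 + 2.3333·(sin -2.0236 − sin -0.5236) = -1.4315
y' = -0.5 − 2.3333·(cos -2.0236 − cos -0.5236) = 2.5415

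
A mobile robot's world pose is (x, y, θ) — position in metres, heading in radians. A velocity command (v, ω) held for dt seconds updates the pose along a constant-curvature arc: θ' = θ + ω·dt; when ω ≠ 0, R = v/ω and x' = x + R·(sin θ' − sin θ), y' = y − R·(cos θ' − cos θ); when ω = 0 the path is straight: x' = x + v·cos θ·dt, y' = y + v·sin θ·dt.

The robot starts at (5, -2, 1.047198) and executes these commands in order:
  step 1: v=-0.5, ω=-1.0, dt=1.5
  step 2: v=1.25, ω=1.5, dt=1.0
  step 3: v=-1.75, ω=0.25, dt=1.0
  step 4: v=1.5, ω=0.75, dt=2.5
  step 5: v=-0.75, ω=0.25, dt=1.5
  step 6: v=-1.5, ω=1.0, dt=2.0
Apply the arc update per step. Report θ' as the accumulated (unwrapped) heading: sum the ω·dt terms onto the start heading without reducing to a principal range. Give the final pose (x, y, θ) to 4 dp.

(4.2773, 1.7960, 5.5472)

step 1: θ'=-0.4528 (R=0.5000) → pose (4.3482, -2.1996, -0.4528)
step 2: θ'=1.0472 (R=0.8333) → pose (5.4345, -1.8669, 1.0472)
step 3: θ'=1.2972 (R=-7.0000) → pose (4.7570, -3.4755, 1.2972)
step 4: θ'=3.1722 (R=2.0000) → pose (2.7702, -0.9361, 3.1722)
step 5: θ'=3.5472 (R=-3.0000) → pose (3.8622, -0.6941, 3.5472)
step 6: θ'=5.5472 (R=-1.5000) → pose (4.2773, 1.7960, 5.5472)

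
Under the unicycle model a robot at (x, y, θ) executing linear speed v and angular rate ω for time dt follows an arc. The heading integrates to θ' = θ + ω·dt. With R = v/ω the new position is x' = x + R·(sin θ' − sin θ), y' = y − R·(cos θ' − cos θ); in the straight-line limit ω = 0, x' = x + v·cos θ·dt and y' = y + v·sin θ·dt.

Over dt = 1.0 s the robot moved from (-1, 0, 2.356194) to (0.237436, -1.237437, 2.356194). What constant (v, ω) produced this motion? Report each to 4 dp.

Δθ = 2.356194 − 2.356194 = 0.000000
ω = Δθ/dt = 0.000000/1.0 = 0.0000
ω = 0 → v = (Δx·cos θ + Δy·sin θ)/dt = -1.7500

v = -1.7500, ω = 0.0000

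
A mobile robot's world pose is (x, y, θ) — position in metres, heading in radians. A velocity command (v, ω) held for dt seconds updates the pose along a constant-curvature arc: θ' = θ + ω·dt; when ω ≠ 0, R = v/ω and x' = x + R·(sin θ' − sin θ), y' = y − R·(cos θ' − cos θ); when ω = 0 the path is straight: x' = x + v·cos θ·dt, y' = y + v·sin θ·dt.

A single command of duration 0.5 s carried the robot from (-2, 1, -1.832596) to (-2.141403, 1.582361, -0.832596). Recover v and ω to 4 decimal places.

Δθ = -0.832596 − -1.832596 = 1.000000
ω = Δθ/dt = 1.000000/0.5 = 2.0000
R = −Δy/(cos θ' − cos θ) = -0.6250
v = R·ω = -0.6250·2.0000 = -1.2500

v = -1.2500, ω = 2.0000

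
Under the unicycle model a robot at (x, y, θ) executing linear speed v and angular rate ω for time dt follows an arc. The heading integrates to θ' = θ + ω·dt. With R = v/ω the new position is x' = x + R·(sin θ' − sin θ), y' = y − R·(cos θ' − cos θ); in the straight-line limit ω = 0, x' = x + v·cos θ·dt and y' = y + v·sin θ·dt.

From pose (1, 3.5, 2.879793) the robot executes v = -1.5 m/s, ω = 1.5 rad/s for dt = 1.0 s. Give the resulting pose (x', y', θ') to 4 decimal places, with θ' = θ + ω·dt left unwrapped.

(2.2040, 4.1394, 4.3798)

θ' = 2.8798 + 1.5·1.0 = 4.3798
R = v/ω = -1.5/1.5 = -1.0000
x' = 1 + -1.0000·(sin 4.3798 − sin 2.8798) = 2.2040
y' = 3.5 − -1.0000·(cos 4.3798 − cos 2.8798) = 4.1394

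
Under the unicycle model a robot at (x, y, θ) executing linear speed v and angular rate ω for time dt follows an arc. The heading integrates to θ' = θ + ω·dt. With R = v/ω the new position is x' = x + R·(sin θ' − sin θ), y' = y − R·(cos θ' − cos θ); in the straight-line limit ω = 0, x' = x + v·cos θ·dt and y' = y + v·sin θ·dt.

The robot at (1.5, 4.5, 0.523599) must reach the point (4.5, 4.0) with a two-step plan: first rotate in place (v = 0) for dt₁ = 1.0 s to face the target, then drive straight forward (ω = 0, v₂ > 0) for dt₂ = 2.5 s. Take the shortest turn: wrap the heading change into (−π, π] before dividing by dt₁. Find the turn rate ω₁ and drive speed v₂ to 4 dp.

heading to target = atan2(4−4.5, 4.5−1.5) = -0.1651
Δθ = wrap(-0.1651 − 0.5236) = -0.6887; ω₁ = Δθ/dt₁ = -0.6887
distance = √((4.5−1.5)² + (4−4.5)²) = 3.0414; v₂ = distance/dt₂ = 1.2166

ω₁ = -0.6887, v₂ = 1.2166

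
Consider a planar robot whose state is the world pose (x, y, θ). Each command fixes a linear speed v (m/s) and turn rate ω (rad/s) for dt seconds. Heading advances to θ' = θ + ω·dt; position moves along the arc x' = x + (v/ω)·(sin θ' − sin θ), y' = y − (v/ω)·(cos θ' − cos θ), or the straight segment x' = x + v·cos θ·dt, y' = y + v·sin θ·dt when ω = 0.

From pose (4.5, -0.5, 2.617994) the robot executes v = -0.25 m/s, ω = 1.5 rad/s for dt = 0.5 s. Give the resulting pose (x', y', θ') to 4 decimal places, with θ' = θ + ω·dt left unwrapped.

θ' = 2.6180 + 1.5·0.5 = 3.3680
R = v/ω = -0.25/1.5 = -0.1667
x' = 4.5 + -0.1667·(sin 3.3680 − sin 2.6180) = 4.6207
y' = -0.5 − -0.1667·(cos 3.3680 − cos 2.6180) = -0.5181

(4.6207, -0.5181, 3.3680)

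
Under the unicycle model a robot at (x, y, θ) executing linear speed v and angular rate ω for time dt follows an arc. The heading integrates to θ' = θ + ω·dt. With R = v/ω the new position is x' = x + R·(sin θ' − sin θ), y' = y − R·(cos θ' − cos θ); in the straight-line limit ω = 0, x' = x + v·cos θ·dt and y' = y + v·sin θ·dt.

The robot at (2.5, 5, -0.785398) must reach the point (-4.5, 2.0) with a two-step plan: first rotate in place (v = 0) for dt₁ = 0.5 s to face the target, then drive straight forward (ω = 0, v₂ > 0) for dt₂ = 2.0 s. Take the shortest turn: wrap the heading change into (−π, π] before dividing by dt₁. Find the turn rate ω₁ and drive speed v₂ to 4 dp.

ω₁ = -3.9026, v₂ = 3.8079

heading to target = atan2(2−5, -4.5−2.5) = -2.7367
Δθ = wrap(-2.7367 − -0.7854) = -1.9513; ω₁ = Δθ/dt₁ = -3.9026
distance = √((-4.5−2.5)² + (2−5)²) = 7.6158; v₂ = distance/dt₂ = 3.8079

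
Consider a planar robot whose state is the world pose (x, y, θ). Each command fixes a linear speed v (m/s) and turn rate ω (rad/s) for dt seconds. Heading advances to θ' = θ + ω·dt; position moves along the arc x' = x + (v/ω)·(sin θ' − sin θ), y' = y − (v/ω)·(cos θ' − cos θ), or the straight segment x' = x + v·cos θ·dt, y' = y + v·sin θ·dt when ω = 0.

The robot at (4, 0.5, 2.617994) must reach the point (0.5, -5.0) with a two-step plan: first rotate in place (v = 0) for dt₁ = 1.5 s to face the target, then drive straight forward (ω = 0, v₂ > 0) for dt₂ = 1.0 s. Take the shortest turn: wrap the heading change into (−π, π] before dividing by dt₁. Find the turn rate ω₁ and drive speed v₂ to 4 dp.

heading to target = atan2(-5−0.5, 0.5−4) = -2.1375
Δθ = wrap(-2.1375 − 2.6180) = 1.5277; ω₁ = Δθ/dt₁ = 1.0184
distance = √((0.5−4)² + (-5−0.5)²) = 6.5192; v₂ = distance/dt₂ = 6.5192

ω₁ = 1.0184, v₂ = 6.5192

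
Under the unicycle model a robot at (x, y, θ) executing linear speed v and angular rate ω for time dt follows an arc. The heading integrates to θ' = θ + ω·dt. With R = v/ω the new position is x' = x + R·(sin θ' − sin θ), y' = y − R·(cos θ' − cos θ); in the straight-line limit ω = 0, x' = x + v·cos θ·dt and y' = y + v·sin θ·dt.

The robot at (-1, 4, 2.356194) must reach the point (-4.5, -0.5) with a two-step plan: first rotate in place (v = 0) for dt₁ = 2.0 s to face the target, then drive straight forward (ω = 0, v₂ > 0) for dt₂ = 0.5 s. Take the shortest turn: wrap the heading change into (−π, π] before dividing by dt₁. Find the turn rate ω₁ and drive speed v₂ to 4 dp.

ω₁ = 0.8476, v₂ = 11.4018

heading to target = atan2(-0.5−4, -4.5−-1) = -2.2318
Δθ = wrap(-2.2318 − 2.3562) = 1.6952; ω₁ = Δθ/dt₁ = 0.8476
distance = √((-4.5−-1)² + (-0.5−4)²) = 5.7009; v₂ = distance/dt₂ = 11.4018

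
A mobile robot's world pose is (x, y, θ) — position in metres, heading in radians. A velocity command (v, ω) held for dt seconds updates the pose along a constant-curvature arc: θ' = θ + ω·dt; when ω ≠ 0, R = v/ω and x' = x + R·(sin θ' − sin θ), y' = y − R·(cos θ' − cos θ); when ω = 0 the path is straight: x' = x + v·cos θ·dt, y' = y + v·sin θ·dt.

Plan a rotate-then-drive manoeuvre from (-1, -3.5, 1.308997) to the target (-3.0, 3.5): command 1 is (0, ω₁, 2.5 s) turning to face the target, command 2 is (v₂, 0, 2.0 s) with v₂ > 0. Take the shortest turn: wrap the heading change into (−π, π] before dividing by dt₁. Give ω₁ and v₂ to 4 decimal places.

heading to target = atan2(3.5−-3.5, -3−-1) = 1.8491
Δθ = wrap(1.8491 − 1.3090) = 0.5401; ω₁ = Δθ/dt₁ = 0.2160
distance = √((-3−-1)² + (3.5−-3.5)²) = 7.2801; v₂ = distance/dt₂ = 3.6401

ω₁ = 0.2160, v₂ = 3.6401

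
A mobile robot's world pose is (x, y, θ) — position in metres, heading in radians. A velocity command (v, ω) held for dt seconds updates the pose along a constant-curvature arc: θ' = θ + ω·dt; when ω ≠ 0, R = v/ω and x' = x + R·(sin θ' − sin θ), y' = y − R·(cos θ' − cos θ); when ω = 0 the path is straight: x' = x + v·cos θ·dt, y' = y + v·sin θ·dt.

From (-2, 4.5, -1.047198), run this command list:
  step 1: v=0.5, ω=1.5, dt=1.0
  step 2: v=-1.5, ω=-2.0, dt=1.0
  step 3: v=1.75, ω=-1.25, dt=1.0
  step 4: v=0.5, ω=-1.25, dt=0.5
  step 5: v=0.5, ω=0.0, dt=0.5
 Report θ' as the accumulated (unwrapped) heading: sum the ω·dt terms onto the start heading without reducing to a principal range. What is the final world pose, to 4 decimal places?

(-4.0564, 3.7342, -3.4222)

step 1: θ'=0.4528 (R=0.3333) → pose (-1.5655, 4.3669, 0.4528)
step 2: θ'=-1.5472 (R=0.7500) → pose (-2.6434, 5.0236, -1.5472)
step 3: θ'=-2.7972 (R=-1.4000) → pose (-3.5703, 3.6728, -2.7972)
step 4: θ'=-3.4222 (R=-0.4000) → pose (-3.8162, 3.6650, -3.4222)
step 5: θ'=-3.4222 (straight) → pose (-4.0564, 3.7342, -3.4222)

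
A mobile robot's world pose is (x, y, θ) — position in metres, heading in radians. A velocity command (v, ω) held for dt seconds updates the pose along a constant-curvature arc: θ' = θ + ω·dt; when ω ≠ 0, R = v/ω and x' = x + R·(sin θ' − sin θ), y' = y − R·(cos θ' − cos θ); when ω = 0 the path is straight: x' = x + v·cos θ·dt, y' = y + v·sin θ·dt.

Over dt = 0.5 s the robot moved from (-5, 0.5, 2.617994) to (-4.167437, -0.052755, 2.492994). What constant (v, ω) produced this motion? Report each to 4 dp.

v = -2.0000, ω = -0.2500

Δθ = 2.492994 − 2.617994 = -0.125000
ω = Δθ/dt = -0.125000/0.5 = -0.2500
R = Δx/(sin θ' − sin θ) = 8.0000
v = R·ω = 8.0000·-0.2500 = -2.0000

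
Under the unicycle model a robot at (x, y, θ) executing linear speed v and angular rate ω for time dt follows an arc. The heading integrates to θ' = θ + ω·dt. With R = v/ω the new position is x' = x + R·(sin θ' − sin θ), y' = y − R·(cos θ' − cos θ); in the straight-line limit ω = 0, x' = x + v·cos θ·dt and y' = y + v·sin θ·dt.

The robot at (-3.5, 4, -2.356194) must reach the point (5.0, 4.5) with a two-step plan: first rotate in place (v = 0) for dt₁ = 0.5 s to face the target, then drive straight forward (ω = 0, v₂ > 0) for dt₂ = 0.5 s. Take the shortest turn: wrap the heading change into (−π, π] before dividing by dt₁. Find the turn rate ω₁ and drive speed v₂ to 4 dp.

heading to target = atan2(4.5−4, 5−-3.5) = 0.0588
Δθ = wrap(0.0588 − -2.3562) = 2.4149; ω₁ = Δθ/dt₁ = 4.8299
distance = √((5−-3.5)² + (4.5−4)²) = 8.5147; v₂ = distance/dt₂ = 17.0294

ω₁ = 4.8299, v₂ = 17.0294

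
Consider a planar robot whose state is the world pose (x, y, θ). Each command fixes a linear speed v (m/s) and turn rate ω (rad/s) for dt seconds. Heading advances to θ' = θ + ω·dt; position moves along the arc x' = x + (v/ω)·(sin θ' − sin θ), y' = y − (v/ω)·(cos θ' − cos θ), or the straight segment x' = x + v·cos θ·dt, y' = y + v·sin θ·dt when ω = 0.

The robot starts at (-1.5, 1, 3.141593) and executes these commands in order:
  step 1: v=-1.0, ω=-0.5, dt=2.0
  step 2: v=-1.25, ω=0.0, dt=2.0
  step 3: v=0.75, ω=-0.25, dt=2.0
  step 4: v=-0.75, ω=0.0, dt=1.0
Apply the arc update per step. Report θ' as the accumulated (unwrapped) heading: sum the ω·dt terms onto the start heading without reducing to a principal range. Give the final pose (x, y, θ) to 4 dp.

(1.1187, -1.3625, 1.6416)

step 1: θ'=2.1416 (R=2.0000) → pose (0.1829, 0.0806, 2.1416)
step 2: θ'=2.1416 (straight) → pose (1.5337, -2.0231, 2.1416)
step 3: θ'=1.6416 (R=-3.0000) → pose (1.0656, -0.6144, 1.6416)
step 4: θ'=1.6416 (straight) → pose (1.1187, -1.3625, 1.6416)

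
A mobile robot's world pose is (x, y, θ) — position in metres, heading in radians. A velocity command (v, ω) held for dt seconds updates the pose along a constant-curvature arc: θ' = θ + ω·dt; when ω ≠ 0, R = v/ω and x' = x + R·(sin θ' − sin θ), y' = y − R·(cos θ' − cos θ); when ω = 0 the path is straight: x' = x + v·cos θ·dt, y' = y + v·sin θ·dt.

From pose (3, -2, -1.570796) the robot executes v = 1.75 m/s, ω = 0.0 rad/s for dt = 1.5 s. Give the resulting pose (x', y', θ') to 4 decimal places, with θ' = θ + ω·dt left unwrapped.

(3.0000, -4.6250, -1.5708)

θ' = -1.5708 + 0.0·1.5 = -1.5708
ω = 0 → straight: x' = 3 + 1.75·cos(-1.5708)·1.5 = 3.0000
y' = -2 + 1.75·sin(-1.5708)·1.5 = -4.6250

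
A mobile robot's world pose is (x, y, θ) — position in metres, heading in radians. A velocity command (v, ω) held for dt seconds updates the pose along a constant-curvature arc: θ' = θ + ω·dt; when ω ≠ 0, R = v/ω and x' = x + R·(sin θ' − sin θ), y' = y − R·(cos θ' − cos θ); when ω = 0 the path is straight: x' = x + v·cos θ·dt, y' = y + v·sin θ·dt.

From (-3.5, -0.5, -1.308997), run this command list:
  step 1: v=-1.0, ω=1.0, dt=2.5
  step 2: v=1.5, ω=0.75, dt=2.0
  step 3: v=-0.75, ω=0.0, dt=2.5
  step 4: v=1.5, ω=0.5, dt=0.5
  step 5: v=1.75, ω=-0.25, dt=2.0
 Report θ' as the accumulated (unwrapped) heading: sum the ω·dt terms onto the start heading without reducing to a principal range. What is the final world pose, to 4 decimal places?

(-8.5200, 3.0849, 2.4410)

step 1: θ'=1.1910 (R=-1.0000) → pose (-5.3947, -0.3881, 1.1910)
step 2: θ'=2.6910 (R=2.0000) → pose (-6.3812, 2.1537, 2.6910)
step 3: θ'=2.6910 (straight) → pose (-4.6933, 1.3372, 2.6910)
step 4: θ'=2.9410 (R=3.0000) → pose (-5.4020, 1.5765, 2.9410)
step 5: θ'=2.4410 (R=-7.0000) → pose (-8.5200, 3.0849, 2.4410)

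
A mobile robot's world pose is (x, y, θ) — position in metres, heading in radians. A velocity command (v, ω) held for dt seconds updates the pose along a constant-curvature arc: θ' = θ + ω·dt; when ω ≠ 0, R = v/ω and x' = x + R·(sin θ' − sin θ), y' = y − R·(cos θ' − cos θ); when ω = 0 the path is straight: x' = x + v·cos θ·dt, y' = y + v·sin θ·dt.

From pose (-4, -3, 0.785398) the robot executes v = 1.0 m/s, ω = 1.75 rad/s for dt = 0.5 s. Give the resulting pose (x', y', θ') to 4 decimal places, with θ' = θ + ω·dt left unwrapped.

(-3.8349, -2.5448, 1.6604)

θ' = 0.7854 + 1.75·0.5 = 1.6604
R = v/ω = 1.0/1.75 = 0.5714
x' = -4 + 0.5714·(sin 1.6604 − sin 0.7854) = -3.8349
y' = -3 − 0.5714·(cos 1.6604 − cos 0.7854) = -2.5448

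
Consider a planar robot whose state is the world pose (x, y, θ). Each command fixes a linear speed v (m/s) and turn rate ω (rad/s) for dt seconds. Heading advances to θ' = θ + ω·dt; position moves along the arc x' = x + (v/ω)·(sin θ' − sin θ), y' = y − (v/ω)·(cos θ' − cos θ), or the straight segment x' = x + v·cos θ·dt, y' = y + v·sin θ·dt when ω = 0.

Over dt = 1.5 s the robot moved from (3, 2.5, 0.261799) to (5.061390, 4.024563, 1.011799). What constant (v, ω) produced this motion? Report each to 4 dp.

v = 1.7500, ω = 0.5000

Δθ = 1.011799 − 0.261799 = 0.750000
ω = Δθ/dt = 0.750000/1.5 = 0.5000
R = Δx/(sin θ' − sin θ) = 3.5000
v = R·ω = 3.5000·0.5000 = 1.7500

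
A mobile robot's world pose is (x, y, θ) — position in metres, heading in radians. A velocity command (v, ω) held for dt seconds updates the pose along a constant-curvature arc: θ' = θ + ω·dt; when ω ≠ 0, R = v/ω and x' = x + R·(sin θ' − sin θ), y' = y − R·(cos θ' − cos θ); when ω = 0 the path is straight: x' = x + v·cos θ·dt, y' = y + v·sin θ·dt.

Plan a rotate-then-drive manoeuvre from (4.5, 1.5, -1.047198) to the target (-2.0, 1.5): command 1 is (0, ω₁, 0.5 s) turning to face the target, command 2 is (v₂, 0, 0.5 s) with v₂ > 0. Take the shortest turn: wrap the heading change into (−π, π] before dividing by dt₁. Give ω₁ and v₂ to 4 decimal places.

ω₁ = -4.1888, v₂ = 13.0000

heading to target = atan2(1.5−1.5, -2−4.5) = 3.1416
Δθ = wrap(3.1416 − -1.0472) = -2.0944; ω₁ = Δθ/dt₁ = -4.1888
distance = √((-2−4.5)² + (1.5−1.5)²) = 6.5000; v₂ = distance/dt₂ = 13.0000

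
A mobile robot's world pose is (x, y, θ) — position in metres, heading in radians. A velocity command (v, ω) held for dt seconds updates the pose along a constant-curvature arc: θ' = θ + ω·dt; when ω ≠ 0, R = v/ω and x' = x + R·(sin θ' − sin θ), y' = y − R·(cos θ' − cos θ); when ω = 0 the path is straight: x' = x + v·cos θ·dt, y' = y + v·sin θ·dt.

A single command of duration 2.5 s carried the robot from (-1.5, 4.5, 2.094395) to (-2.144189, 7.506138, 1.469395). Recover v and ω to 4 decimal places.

Δθ = 1.469395 − 2.094395 = -0.625000
ω = Δθ/dt = -0.625000/2.5 = -0.2500
R = −Δy/(cos θ' − cos θ) = -5.0000
v = R·ω = -5.0000·-0.2500 = 1.2500

v = 1.2500, ω = -0.2500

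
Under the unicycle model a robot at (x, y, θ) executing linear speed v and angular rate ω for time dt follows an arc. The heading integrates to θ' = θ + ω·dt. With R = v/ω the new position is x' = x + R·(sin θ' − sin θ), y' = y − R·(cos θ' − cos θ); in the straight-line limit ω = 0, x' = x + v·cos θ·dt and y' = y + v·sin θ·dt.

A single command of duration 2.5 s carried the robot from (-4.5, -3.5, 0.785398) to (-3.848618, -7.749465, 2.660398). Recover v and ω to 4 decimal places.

v = -2.0000, ω = 0.7500

Δθ = 2.660398 − 0.785398 = 1.875000
ω = Δθ/dt = 1.875000/2.5 = 0.7500
R = −Δy/(cos θ' − cos θ) = -2.6667
v = R·ω = -2.6667·0.7500 = -2.0000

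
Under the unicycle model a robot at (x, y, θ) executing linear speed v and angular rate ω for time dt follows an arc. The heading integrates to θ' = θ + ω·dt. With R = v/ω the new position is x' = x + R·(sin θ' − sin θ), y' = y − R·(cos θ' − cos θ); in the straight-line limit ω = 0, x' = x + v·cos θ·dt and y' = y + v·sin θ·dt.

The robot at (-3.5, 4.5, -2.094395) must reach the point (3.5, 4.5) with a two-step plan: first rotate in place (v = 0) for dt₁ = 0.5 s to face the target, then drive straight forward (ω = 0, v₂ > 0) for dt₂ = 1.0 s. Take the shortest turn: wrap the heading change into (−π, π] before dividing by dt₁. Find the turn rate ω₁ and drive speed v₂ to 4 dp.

heading to target = atan2(4.5−4.5, 3.5−-3.5) = 0.0000
Δθ = wrap(0.0000 − -2.0944) = 2.0944; ω₁ = Δθ/dt₁ = 4.1888
distance = √((3.5−-3.5)² + (4.5−4.5)²) = 7.0000; v₂ = distance/dt₂ = 7.0000

ω₁ = 4.1888, v₂ = 7.0000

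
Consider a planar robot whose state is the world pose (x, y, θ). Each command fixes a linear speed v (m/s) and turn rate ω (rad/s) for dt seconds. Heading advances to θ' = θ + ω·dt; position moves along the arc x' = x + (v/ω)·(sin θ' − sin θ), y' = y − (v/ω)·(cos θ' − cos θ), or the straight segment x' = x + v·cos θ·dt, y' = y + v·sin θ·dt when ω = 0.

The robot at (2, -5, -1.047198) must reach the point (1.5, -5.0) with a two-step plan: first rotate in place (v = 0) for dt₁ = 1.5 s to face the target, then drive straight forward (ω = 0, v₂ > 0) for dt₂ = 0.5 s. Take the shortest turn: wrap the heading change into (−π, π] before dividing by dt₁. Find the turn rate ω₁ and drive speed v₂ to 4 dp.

ω₁ = -1.3963, v₂ = 1.0000

heading to target = atan2(-5−-5, 1.5−2) = 3.1416
Δθ = wrap(3.1416 − -1.0472) = -2.0944; ω₁ = Δθ/dt₁ = -1.3963
distance = √((1.5−2)² + (-5−-5)²) = 0.5000; v₂ = distance/dt₂ = 1.0000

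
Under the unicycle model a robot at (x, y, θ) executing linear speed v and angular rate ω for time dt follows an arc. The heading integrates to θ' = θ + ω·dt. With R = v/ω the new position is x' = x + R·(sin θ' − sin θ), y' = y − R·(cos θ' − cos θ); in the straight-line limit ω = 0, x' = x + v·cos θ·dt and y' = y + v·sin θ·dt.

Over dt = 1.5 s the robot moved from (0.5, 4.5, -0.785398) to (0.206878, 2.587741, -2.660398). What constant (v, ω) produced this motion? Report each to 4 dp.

v = 1.5000, ω = -1.2500

Δθ = -2.660398 − -0.785398 = -1.875000
ω = Δθ/dt = -1.875000/1.5 = -1.2500
R = −Δy/(cos θ' − cos θ) = -1.2000
v = R·ω = -1.2000·-1.2500 = 1.5000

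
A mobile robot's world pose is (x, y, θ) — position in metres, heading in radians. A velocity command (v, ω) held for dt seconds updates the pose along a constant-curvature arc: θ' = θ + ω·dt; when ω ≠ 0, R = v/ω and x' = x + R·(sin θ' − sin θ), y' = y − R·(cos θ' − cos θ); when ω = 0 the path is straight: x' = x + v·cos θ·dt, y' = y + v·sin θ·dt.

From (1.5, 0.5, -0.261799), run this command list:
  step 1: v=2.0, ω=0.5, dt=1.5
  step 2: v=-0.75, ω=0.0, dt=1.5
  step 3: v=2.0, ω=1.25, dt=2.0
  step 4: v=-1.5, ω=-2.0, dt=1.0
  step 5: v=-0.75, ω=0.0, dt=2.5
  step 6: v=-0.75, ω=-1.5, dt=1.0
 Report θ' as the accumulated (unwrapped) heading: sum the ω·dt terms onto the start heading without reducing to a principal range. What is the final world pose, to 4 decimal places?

(1.7295, 0.4173, -0.5118)

step 1: θ'=0.4882 (R=4.0000) → pose (4.4114, 0.8310, 0.4882)
step 2: θ'=0.4882 (straight) → pose (3.4179, 0.3033, 0.4882)
step 3: θ'=2.9882 (R=1.6000) → pose (2.9119, 3.2976, 2.9882)
step 4: θ'=0.9882 (R=0.7500) → pose (3.4235, 2.1438, 0.9882)
step 5: θ'=0.9882 (straight) → pose (2.3919, 0.5781, 0.9882)
step 6: θ'=-0.5118 (R=0.5000) → pose (1.7295, 0.4173, -0.5118)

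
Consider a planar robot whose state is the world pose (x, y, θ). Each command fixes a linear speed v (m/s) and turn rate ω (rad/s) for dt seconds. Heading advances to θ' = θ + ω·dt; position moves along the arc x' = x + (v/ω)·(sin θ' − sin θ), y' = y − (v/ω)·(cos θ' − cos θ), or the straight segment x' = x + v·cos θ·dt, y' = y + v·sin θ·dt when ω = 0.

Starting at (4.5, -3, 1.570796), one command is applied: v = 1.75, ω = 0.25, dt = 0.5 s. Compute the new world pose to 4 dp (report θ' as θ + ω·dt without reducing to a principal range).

(4.4454, -2.1273, 1.6958)

θ' = 1.5708 + 0.25·0.5 = 1.6958
R = v/ω = 1.75/0.25 = 7.0000
x' = 4.5 + 7.0000·(sin 1.6958 − sin 1.5708) = 4.4454
y' = -3 − 7.0000·(cos 1.6958 − cos 1.5708) = -2.1273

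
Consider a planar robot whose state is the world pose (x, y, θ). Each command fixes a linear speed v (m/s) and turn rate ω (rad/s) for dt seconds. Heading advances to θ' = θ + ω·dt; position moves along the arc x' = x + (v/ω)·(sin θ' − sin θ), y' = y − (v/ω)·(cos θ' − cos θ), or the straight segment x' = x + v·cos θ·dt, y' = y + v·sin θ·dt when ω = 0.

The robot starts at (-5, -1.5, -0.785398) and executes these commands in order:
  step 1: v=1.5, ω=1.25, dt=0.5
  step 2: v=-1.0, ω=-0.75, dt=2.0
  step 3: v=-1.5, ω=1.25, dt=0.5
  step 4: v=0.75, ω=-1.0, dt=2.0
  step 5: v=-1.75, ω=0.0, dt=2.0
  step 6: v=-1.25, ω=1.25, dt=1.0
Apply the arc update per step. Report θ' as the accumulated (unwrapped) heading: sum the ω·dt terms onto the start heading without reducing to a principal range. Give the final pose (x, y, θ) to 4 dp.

(-1.8355, 0.3430, -1.7854)

step 1: θ'=-0.1604 (R=1.2000) → pose (-4.3431, -1.8361, -0.1604)
step 2: θ'=-1.6604 (R=1.3333) → pose (-5.4582, -0.4005, -1.6604)
step 3: θ'=-1.0354 (R=-1.2000) → pose (-5.6213, 0.3191, -1.0354)
step 4: θ'=-3.0354 (R=-0.7500) → pose (-6.1868, -0.8094, -3.0354)
step 5: θ'=-3.0354 (straight) → pose (-2.7065, -0.4384, -3.0354)
step 6: θ'=-1.7854 (R=-1.0000) → pose (-1.8355, 0.3430, -1.7854)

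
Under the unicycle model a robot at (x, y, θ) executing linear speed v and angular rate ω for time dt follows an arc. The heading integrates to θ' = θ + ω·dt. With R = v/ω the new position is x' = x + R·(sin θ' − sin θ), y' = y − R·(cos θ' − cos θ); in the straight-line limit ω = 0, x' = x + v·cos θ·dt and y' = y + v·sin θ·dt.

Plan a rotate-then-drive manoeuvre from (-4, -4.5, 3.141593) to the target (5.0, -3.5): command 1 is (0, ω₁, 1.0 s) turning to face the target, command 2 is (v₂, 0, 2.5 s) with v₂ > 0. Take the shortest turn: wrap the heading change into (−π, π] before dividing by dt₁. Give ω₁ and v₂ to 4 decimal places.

ω₁ = -3.0309, v₂ = 3.6222

heading to target = atan2(-3.5−-4.5, 5−-4) = 0.1107
Δθ = wrap(0.1107 − 3.1416) = -3.0309; ω₁ = Δθ/dt₁ = -3.0309
distance = √((5−-4)² + (-3.5−-4.5)²) = 9.0554; v₂ = distance/dt₂ = 3.6222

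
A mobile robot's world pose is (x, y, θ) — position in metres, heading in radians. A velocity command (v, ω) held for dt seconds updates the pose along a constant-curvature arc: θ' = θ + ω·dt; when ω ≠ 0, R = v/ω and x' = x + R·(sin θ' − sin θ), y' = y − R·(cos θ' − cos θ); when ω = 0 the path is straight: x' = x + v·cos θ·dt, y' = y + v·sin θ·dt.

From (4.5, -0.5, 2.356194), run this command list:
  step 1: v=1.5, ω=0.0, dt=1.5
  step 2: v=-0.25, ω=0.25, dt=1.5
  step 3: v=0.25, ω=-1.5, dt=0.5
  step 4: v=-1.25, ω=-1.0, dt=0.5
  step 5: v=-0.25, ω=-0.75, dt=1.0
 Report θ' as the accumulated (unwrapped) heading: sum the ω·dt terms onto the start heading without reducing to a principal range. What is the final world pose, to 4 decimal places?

step 1: θ'=2.3562 (straight) → pose (2.9090, 1.0910, 2.3562)
step 2: θ'=2.7312 (R=-1.0000) → pose (3.2171, 0.8811, 2.7312)
step 3: θ'=1.9812 (R=-0.1667) → pose (3.1308, 0.9675, 1.9812)
step 4: θ'=1.4812 (R=1.2500) → pose (3.2296, 0.3569, 1.4812)
step 5: θ'=0.7312 (R=0.3333) → pose (3.1202, 0.1386, 0.7312)

(3.1202, 0.1386, 0.7312)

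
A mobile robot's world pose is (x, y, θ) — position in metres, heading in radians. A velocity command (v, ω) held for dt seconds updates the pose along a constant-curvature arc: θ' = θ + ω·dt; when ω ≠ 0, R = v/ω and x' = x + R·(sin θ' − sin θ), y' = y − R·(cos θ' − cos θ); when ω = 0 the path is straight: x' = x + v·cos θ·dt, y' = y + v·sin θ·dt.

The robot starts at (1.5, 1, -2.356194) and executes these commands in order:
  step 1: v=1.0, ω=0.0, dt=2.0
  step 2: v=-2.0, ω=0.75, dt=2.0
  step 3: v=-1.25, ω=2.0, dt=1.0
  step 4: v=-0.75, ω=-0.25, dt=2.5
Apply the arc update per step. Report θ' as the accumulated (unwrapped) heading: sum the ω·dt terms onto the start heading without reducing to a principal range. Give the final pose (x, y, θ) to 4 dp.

step 1: θ'=-2.3562 (straight) → pose (0.0858, -0.4142, -2.3562)
step 2: θ'=-0.8562 (R=-2.6667) → pose (0.2144, 3.2189, -0.8562)
step 3: θ'=1.1438 (R=-0.6250) → pose (-0.8265, 3.0682, 1.1438)
step 4: θ'=0.5188 (R=3.0000) → pose (-2.0697, 1.7053, 0.5188)

(-2.0697, 1.7053, 0.5188)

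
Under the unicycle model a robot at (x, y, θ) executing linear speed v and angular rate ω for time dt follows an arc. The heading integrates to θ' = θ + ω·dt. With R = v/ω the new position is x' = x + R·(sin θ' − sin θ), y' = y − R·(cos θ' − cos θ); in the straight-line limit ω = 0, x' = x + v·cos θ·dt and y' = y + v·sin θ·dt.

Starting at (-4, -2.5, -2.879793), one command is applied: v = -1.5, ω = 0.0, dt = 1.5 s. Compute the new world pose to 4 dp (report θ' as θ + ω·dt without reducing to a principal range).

θ' = -2.8798 + 0.0·1.5 = -2.8798
ω = 0 → straight: x' = -4 + -1.5·cos(-2.8798)·1.5 = -1.8267
y' = -2.5 + -1.5·sin(-2.8798)·1.5 = -1.9177

(-1.8267, -1.9177, -2.8798)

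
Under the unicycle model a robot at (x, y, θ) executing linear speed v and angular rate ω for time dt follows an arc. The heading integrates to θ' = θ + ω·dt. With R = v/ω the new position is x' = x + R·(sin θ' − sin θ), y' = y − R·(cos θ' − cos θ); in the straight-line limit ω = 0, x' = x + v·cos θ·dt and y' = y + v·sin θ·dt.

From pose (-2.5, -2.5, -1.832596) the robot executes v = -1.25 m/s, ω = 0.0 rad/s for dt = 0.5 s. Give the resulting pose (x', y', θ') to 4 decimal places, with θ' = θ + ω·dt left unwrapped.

θ' = -1.8326 + 0.0·0.5 = -1.8326
ω = 0 → straight: x' = -2.5 + -1.25·cos(-1.8326)·0.5 = -2.3382
y' = -2.5 + -1.25·sin(-1.8326)·0.5 = -1.8963

(-2.3382, -1.8963, -1.8326)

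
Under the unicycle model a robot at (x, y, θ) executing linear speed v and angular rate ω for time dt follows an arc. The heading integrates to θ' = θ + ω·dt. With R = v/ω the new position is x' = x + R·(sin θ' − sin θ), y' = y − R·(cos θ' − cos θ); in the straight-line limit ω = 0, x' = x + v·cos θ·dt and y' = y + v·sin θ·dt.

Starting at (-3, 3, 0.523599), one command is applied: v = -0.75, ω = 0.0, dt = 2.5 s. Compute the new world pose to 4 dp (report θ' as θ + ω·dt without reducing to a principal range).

θ' = 0.5236 + 0.0·2.5 = 0.5236
ω = 0 → straight: x' = -3 + -0.75·cos(0.5236)·2.5 = -4.6238
y' = 3 + -0.75·sin(0.5236)·2.5 = 2.0625

(-4.6238, 2.0625, 0.5236)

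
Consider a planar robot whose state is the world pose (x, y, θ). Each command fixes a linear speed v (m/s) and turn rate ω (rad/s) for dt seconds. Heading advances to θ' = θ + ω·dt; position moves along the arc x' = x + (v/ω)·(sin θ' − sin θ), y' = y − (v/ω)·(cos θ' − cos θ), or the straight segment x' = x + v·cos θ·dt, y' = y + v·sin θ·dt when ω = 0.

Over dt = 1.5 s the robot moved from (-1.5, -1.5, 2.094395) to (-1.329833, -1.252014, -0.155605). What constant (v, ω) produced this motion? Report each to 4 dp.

v = 0.2500, ω = -1.5000

Δθ = -0.155605 − 2.094395 = -2.250000
ω = Δθ/dt = -2.250000/1.5 = -1.5000
R = −Δy/(cos θ' − cos θ) = -0.1667
v = R·ω = -0.1667·-1.5000 = 0.2500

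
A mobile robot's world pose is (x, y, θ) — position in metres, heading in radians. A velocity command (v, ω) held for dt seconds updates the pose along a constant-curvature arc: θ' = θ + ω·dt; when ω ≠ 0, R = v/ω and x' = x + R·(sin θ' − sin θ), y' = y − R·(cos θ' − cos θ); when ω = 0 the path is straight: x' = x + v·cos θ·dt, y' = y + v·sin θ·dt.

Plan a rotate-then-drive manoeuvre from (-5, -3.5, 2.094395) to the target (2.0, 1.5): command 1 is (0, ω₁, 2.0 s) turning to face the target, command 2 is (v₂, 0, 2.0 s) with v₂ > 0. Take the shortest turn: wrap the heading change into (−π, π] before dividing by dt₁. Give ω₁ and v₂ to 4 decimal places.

heading to target = atan2(1.5−-3.5, 2−-5) = 0.6202
Δθ = wrap(0.6202 − 2.0944) = -1.4741; ω₁ = Δθ/dt₁ = -0.7371
distance = √((2−-5)² + (1.5−-3.5)²) = 8.6023; v₂ = distance/dt₂ = 4.3012

ω₁ = -0.7371, v₂ = 4.3012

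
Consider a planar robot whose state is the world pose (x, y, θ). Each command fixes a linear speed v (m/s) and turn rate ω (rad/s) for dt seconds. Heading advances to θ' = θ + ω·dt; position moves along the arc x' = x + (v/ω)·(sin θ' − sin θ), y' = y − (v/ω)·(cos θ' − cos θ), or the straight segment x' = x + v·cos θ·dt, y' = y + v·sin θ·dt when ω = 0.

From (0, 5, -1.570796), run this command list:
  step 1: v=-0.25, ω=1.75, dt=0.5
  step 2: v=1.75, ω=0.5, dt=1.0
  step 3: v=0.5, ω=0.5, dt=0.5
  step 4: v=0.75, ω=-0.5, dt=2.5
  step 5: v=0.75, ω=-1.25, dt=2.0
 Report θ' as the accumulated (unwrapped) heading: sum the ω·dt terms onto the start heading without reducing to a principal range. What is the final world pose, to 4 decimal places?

step 1: θ'=-0.6958 (R=-0.1429) → pose (-0.0513, 5.1096, -0.6958)
step 2: θ'=-0.1958 (R=3.5000) → pose (1.5113, 4.3629, -0.1958)
step 3: θ'=0.0542 (R=1.0000) → pose (1.7600, 4.3453, 0.0542)
step 4: θ'=-1.1958 (R=-1.5000) → pose (3.2370, 3.3969, -1.1958)
step 5: θ'=-3.6958 (R=-0.6000) → pose (2.3630, 2.6669, -3.6958)

(2.3630, 2.6669, -3.6958)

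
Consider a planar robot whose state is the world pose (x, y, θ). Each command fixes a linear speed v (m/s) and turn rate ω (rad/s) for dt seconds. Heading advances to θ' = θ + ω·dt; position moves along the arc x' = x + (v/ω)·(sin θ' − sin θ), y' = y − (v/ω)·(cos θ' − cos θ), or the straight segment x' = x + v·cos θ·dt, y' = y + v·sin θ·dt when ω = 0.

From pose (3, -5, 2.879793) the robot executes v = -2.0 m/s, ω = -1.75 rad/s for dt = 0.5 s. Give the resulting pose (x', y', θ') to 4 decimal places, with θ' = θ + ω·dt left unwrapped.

(3.7411, -5.6233, 2.0048)

θ' = 2.8798 + -1.75·0.5 = 2.0048
R = v/ω = -2.0/-1.75 = 1.1429
x' = 3 + 1.1429·(sin 2.0048 − sin 2.8798) = 3.7411
y' = -5 − 1.1429·(cos 2.0048 − cos 2.8798) = -5.6233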